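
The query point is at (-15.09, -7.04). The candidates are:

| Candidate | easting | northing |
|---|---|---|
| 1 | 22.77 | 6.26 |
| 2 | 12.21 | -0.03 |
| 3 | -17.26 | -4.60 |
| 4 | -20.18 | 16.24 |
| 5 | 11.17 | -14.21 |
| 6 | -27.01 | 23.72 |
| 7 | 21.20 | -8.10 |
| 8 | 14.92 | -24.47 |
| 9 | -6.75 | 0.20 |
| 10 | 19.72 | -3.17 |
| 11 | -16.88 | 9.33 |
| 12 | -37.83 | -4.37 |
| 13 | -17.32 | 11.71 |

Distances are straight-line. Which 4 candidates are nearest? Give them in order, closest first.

Distances from (-15.09, -7.04):
1: √((37.86)² + (13.30)²) = √(1433.3796 + 176.8900) = 40.13
2: √((27.30)² + (7.01)²) = √(745.2900 + 49.1401) = 28.19
3: √((-2.17)² + (2.44)²) = √(4.7089 + 5.9536) = 3.27
4: √((-5.09)² + (23.28)²) = √(25.9081 + 541.9584) = 23.83
5: √((26.26)² + (-7.17)²) = √(689.5876 + 51.4089) = 27.22
6: √((-11.92)² + (30.76)²) = √(142.0864 + 946.1776) = 32.99
7: √((36.29)² + (-1.06)²) = √(1316.9641 + 1.1236) = 36.31
8: √((30.01)² + (-17.43)²) = √(900.6001 + 303.8049) = 34.70
9: √((8.34)² + (7.24)²) = √(69.5556 + 52.4176) = 11.04
10: √((34.81)² + (3.87)²) = √(1211.7361 + 14.9769) = 35.02
11: √((-1.79)² + (16.37)²) = √(3.2041 + 267.9769) = 16.47
12: √((-22.74)² + (2.67)²) = √(517.1076 + 7.1289) = 22.90
13: √((-2.23)² + (18.75)²) = √(4.9729 + 351.5625) = 18.88
Sorted: 3 (3.27) < 9 (11.04) < 11 (16.47) < 13 (18.88) < 12 (22.90) < 4 (23.83) < …

3, 9, 11, 13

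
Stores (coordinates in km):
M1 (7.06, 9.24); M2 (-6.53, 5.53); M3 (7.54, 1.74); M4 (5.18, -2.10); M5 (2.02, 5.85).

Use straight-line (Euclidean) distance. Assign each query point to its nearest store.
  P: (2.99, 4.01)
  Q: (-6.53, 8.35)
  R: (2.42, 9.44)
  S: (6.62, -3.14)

P→M5; Q→M2; R→M5; S→M4

P at (2.99, 4.01):
  M1: 6.63 km
  M2: 9.64 km
  M3: 5.08 km
  M4: 6.49 km
  M5: 2.08 km
  → nearest: M5 (2.08 km)
Q at (-6.53, 8.35):
  M1: 13.62 km
  M2: 2.82 km
  M3: 15.55 km
  M4: 15.69 km
  M5: 8.91 km
  → nearest: M2 (2.82 km)
R at (2.42, 9.44):
  M1: 4.64 km
  M2: 9.77 km
  M3: 9.25 km
  M4: 11.87 km
  M5: 3.61 km
  → nearest: M5 (3.61 km)
S at (6.62, -3.14):
  M1: 12.39 km
  M2: 15.75 km
  M3: 4.97 km
  M4: 1.78 km
  M5: 10.10 km
  → nearest: M4 (1.78 km)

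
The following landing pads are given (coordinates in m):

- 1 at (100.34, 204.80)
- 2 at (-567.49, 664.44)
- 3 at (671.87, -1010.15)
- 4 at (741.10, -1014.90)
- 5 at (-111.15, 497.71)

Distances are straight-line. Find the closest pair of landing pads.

Pairwise distances:
1–2: 810.72 m
1–3: 1342.67 m
1–4: 1377.77 m
1–5: 361.28 m
2–3: 2083.33 m
2–4: 2128.99 m
2–5: 485.84 m
3–4: 69.39 m
3–5: 1699.05 m
4–5: 1736.18 m
Closest pair: 3–4 at 69.39 m.

3 and 4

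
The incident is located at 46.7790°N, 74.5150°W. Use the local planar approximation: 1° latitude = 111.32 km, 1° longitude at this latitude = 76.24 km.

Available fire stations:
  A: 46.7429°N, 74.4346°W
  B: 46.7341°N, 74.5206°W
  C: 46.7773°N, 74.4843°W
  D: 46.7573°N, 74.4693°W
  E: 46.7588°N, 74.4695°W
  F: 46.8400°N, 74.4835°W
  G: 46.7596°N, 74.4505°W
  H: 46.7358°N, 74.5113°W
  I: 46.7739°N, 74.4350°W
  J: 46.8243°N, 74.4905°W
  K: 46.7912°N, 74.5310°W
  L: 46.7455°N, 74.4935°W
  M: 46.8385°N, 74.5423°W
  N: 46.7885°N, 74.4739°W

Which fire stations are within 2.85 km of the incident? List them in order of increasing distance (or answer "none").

K, C

Distances from 46.7790°N, 74.5150°W:
A: √((-0.0361·111.32)² + (0.0804·76.24)²) = √(16.149564 + 37.573173) = 7.3296 km
B: √((-0.0449·111.32)² + (-0.0056·76.24)²) = √(24.982683 + 0.182281) = 5.0165 km
C: √((-0.0017·111.32)² + (0.0307·76.24)²) = √(0.035813 + 5.478259) = 2.3482 km
D: √((-0.0217·111.32)² + (0.0457·76.24)²) = √(5.835336 + 12.139427) = 4.2397 km
E: √((-0.0202·111.32)² + (0.0455·76.24)²) = √(5.056490 + 12.033406) = 4.1340 km
F: √((0.0610·111.32)² + (0.0315·76.24)²) = √(46.111162 + 5.767490) = 7.2027 km
G: √((-0.0194·111.32)² + (0.0645·76.24)²) = √(4.663907 + 24.181610) = 5.3708 km
H: √((-0.0432·111.32)² + (0.0037·76.24)²) = √(23.126712 + 0.079574) = 4.8173 km
I: √((-0.0051·111.32)² + (0.0800·76.24)²) = √(0.322320 + 37.200241) = 6.1256 km
J: √((0.0453·111.32)² + (0.0245·76.24)²) = √(25.429791 + 3.488976) = 5.3776 km
K: √((0.0122·111.32)² + (-0.0160·76.24)²) = √(1.844446 + 1.488010) = 1.8255 km
L: √((-0.0335·111.32)² + (0.0215·76.24)²) = √(13.907082 + 2.686846) = 4.0736 km
M: √((0.0595·111.32)² + (-0.0273·76.24)²) = √(43.871282 + 4.332026) = 6.9429 km
N: √((0.0095·111.32)² + (0.0411·76.24)²) = √(1.118391 + 9.818597) = 3.3071 km
Threshold 2.85 km: K (1.8255 km), C (2.3482 km) are within range.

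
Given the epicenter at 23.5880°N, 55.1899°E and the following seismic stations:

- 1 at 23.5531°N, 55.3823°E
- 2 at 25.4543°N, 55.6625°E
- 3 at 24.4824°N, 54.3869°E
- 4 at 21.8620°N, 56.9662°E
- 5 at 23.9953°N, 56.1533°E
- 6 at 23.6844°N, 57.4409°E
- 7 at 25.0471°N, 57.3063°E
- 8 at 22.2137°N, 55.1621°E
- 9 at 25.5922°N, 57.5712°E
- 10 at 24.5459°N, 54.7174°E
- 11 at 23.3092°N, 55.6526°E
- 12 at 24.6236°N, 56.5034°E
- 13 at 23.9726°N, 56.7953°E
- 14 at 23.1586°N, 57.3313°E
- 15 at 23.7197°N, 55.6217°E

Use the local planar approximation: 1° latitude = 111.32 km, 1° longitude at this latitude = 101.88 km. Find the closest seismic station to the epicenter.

1

Distances from 23.5880°N, 55.1899°E:
1: √((-0.0349·111.32)² + (0.1924·101.88)²) = √(15.093753 + 384.227113) = 19.9830 km
2: √((1.8663·111.32)² + (0.4726·101.88)²) = √(43162.769940 + 2318.276897) = 213.2629 km
3: √((0.8944·111.32)² + (-0.8030·101.88)²) = √(9913.111166 + 6692.817197) = 128.8640 km
4: √((-1.7260·111.32)² + (1.7763·101.88)²) = √(36917.134012 + 32749.939662) = 263.9452 km
5: √((0.4073·111.32)² + (0.9634·101.88)²) = √(2055.773273 + 9633.656491) = 108.1177 km
6: √((0.0964·111.32)² + (2.2510·101.88)²) = √(115.159684 + 52593.111184) = 229.5828 km
7: √((1.4591·111.32)² + (2.1164·101.88)²) = √(26382.534227 + 46491.480713) = 269.9519 km
8: √((-1.3743·111.32)² + (-0.0278·101.88)²) = √(23405.045423 + 8.021719) = 153.0133 km
9: √((2.0042·111.32)² + (2.3813·101.88)²) = √(49776.976190 + 58858.080756) = 329.5983 km
10: √((0.9579·111.32)² + (-0.4725·101.88)²) = √(11370.687967 + 2317.295927) = 116.9957 km
11: √((-0.2788·111.32)² + (0.4627·101.88)²) = √(963.234289 + 2222.167909) = 56.4394 km
12: √((1.0356·111.32)² + (1.3135·101.88)²) = √(13290.168244 + 17907.626464) = 176.6290 km
13: √((0.3846·111.32)² + (1.6054·101.88)²) = √(1833.010510 + 26751.269086) = 169.0689 km
14: √((-0.4294·111.32)² + (2.1414·101.88)²) = √(2284.917245 + 47596.330252) = 223.3411 km
15: √((0.1317·111.32)² + (0.4318·101.88)²) = √(214.940347 + 1935.277060) = 46.3704 km
Minimum: 1 at 19.9830 km.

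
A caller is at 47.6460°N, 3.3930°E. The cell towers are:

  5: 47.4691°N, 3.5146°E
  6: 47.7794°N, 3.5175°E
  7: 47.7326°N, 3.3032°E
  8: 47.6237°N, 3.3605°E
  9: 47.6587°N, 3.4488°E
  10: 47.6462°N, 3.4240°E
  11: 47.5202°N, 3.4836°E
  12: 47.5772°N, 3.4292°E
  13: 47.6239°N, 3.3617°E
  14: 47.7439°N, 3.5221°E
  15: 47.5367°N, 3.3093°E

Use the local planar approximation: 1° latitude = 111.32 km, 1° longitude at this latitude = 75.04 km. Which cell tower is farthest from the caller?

5

Distances from 47.6460°N, 3.3930°E:
5: √((-0.1769·111.32)² + (0.1216·75.04)²) = √(387.794871 + 83.263143) = 21.7039 km
6: √((0.1334·111.32)² + (0.1245·75.04)²) = √(220.525114 + 87.281933) = 17.5444 km
7: √((0.0866·111.32)² + (-0.0898·75.04)²) = √(92.935615 + 45.408622) = 11.7620 km
8: √((-0.0223·111.32)² + (-0.0325·75.04)²) = √(6.162488 + 5.947745) = 3.4800 km
9: √((0.0127·111.32)² + (0.0558·75.04)²) = √(1.998729 + 17.532912) = 4.4195 km
10: √((0.0002·111.32)² + (0.0310·75.04)²) = √(0.000496 + 5.411393) = 2.3263 km
11: √((-0.1258·111.32)² + (0.0906·75.04)²) = √(196.113584 + 46.221288) = 15.5671 km
12: √((-0.0688·111.32)² + (0.0362·75.04)²) = √(58.657463 + 7.379090) = 8.1263 km
13: √((-0.0221·111.32)² + (-0.0313·75.04)²) = √(6.052446 + 5.516636) = 3.4013 km
14: √((0.0979·111.32)² + (0.1291·75.04)²) = √(118.771374 + 93.850834) = 14.5816 km
15: √((-0.1093·111.32)² + (-0.0837·75.04)²) = √(148.042605 + 39.449052) = 13.6928 km
Maximum: 5 at 21.7039 km.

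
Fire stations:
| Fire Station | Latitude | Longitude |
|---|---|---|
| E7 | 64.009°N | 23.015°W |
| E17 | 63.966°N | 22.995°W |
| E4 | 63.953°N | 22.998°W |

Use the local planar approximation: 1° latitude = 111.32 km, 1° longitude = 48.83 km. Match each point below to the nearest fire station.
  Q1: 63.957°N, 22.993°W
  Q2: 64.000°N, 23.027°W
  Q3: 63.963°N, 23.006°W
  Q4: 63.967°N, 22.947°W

Q1 at 63.957°N, 22.993°W:
  E7: 5.887 km
  E17: 1.007 km
  E4: 0.508 km
  → nearest: E4 (0.508 km)
Q2 at 64.000°N, 23.027°W:
  E7: 1.161 km
  E17: 4.095 km
  E4: 5.420 km
  → nearest: E7 (1.161 km)
Q3 at 63.963°N, 23.006°W:
  E7: 5.140 km
  E17: 0.632 km
  E4: 1.180 km
  → nearest: E17 (0.632 km)
Q4 at 63.967°N, 22.947°W:
  E7: 5.735 km
  E17: 2.346 km
  E4: 2.938 km
  → nearest: E17 (2.346 km)

Q1→E4; Q2→E7; Q3→E17; Q4→E17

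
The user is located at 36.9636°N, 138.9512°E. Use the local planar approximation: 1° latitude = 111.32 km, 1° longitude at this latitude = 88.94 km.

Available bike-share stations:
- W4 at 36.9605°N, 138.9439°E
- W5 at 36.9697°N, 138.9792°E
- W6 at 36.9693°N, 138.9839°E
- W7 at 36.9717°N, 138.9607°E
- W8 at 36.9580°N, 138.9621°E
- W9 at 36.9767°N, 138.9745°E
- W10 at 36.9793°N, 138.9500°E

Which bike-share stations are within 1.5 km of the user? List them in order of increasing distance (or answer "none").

W4, W8, W7

Distances from 36.9636°N, 138.9512°E:
W4: √((-0.0031·111.32)² + (-0.0073·88.94)²) = √(0.119088 + 0.421541) = 0.7353 km
W5: √((0.0061·111.32)² + (0.0280·88.94)²) = √(0.461112 + 6.201694) = 2.5812 km
W6: √((0.0057·111.32)² + (0.0327·88.94)²) = √(0.402621 + 8.458430) = 2.9768 km
W7: √((0.0081·111.32)² + (0.0095·88.94)²) = √(0.813048 + 0.713907) = 1.2357 km
W8: √((-0.0056·111.32)² + (0.0109·88.94)²) = √(0.388618 + 0.939826) = 1.1526 km
W9: √((0.0131·111.32)² + (0.0233·88.94)²) = √(2.126616 + 4.294436) = 2.5340 km
W10: √((0.0157·111.32)² + (-0.0012·88.94)²) = √(3.054539 + 0.011391) = 1.7510 km
Threshold 1.5 km: W4 (0.7353 km), W8 (1.1526 km), W7 (1.2357 km) are within range.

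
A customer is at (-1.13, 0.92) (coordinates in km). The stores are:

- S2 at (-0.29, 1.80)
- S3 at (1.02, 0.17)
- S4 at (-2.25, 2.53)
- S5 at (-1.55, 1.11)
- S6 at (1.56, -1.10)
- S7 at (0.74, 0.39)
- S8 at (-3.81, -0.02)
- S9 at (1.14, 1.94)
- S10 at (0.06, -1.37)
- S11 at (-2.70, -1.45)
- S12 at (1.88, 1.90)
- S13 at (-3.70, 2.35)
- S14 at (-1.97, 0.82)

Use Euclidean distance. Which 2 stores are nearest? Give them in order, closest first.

Distances from (-1.13, 0.92):
S2: √((0.84)² + (0.88)²) = √(0.70560 + 0.77440) = 1.217 km
S3: √((2.15)² + (-0.75)²) = √(4.62250 + 0.56250) = 2.277 km
S4: √((-1.12)² + (1.61)²) = √(1.25440 + 2.59210) = 1.961 km
S5: √((-0.42)² + (0.19)²) = √(0.17640 + 0.03610) = 0.461 km
S6: √((2.69)² + (-2.02)²) = √(7.23610 + 4.08040) = 3.364 km
S7: √((1.87)² + (-0.53)²) = √(3.49690 + 0.28090) = 1.944 km
S8: √((-2.68)² + (-0.94)²) = √(7.18240 + 0.88360) = 2.840 km
S9: √((2.27)² + (1.02)²) = √(5.15290 + 1.04040) = 2.489 km
S10: √((1.19)² + (-2.29)²) = √(1.41610 + 5.24410) = 2.581 km
S11: √((-1.57)² + (-2.37)²) = √(2.46490 + 5.61690) = 2.843 km
S12: √((3.01)² + (0.98)²) = √(9.06010 + 0.96040) = 3.166 km
S13: √((-2.57)² + (1.43)²) = √(6.60490 + 2.04490) = 2.941 km
S14: √((-0.84)² + (-0.10)²) = √(0.70560 + 0.01000) = 0.846 km
Sorted: S5 (0.461 km) < S14 (0.846 km) < S2 (1.217 km) < S7 (1.944 km) < …

S5, S14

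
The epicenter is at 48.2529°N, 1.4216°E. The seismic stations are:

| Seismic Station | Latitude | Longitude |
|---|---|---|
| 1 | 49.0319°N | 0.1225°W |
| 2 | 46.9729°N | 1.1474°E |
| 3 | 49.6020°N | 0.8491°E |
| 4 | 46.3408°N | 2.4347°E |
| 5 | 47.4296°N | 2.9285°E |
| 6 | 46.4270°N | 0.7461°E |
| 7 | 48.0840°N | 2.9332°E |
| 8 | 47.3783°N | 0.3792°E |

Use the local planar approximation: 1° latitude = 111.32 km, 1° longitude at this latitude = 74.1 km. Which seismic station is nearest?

7

Distances from 48.2529°N, 1.4216°E:
1: √((0.7790·111.32)² + (-1.5441·74.1)²) = √(7520.060086 + 13091.435245) = 143.5670 km
2: √((-1.2800·111.32)² + (-0.2742·74.1)²) = √(20303.286108 + 412.830064) = 143.9309 km
3: √((1.3491·111.32)² + (-0.5725·74.1)²) = √(22554.576656 + 1799.647295) = 156.0584 km
4: √((-1.9121·111.32)² + (1.0131·74.1)²) = √(45307.239105 + 5635.611500) = 225.7052 km
5: √((-0.8233·111.32)² + (1.5069·74.1)²) = √(8399.677775 + 12468.243684) = 144.4573 km
6: √((-1.8259·111.32)² + (-0.6755·74.1)²) = √(41314.297506 + 2505.457976) = 209.3317 km
7: √((-0.1689·111.32)² + (1.5116·74.1)²) = √(353.513249 + 12546.141531) = 113.5766 km
8: √((-0.8746·111.32)² + (-1.0424·74.1)²) = √(9479.061508 + 5966.301847) = 124.2794 km
Minimum: 7 at 113.5766 km.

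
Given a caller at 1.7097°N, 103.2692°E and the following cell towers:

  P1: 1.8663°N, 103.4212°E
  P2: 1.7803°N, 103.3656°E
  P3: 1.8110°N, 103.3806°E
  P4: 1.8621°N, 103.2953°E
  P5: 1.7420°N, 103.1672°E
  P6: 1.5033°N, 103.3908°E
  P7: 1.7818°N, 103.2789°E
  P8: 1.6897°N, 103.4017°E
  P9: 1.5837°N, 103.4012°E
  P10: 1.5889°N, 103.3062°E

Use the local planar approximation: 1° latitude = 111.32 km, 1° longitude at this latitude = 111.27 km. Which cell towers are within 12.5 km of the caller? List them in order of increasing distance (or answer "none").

P7, P5

Distances from 1.7097°N, 103.2692°E:
P1: 24.2889 km
P2: 13.2975 km
P3: 16.7575 km
P4: 17.2119 km
P5: 11.9055 km
P6: 26.6644 km
P7: 8.0984 km
P8: 14.9104 km
P9: 20.3092 km
P10: 14.0636 km
Threshold 12.5 km: P7 (8.0984 km), P5 (11.9055 km) are within range.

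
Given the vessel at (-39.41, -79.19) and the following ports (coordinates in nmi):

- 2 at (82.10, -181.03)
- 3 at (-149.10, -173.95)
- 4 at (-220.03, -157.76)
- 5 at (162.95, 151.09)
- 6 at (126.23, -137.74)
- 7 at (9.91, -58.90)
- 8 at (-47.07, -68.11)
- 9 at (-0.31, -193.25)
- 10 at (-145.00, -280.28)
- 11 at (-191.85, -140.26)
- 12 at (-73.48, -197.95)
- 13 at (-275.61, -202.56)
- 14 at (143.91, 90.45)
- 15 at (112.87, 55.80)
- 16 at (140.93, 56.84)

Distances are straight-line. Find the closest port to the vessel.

8

Distances from (-39.41, -79.19):
2: 158.54 nmi
3: 144.95 nmi
4: 196.97 nmi
5: 306.56 nmi
6: 175.68 nmi
7: 53.33 nmi
8: 13.47 nmi
9: 120.58 nmi
10: 227.13 nmi
11: 164.22 nmi
12: 123.55 nmi
13: 266.48 nmi
14: 249.77 nmi
15: 203.50 nmi
16: 225.89 nmi
Minimum: 8 at 13.47 nmi.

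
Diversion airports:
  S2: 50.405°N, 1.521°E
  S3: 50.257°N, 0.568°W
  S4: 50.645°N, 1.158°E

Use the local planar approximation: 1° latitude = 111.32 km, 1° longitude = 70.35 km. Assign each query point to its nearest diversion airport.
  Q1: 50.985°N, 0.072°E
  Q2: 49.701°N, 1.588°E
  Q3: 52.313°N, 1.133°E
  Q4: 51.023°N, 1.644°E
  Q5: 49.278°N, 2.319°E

Q1→S4; Q2→S2; Q3→S4; Q4→S4; Q5→S2

Q1 at 50.985°N, 0.072°E:
  S2: √((-0.580·111.32)² + (1.449·70.35)²) = √(4168.71670 + 10391.18255) = 120.664 km
  S3: √((-0.728·111.32)² + (-0.640·70.35)²) = √(6567.63720 + 2027.16058) = 92.708 km
  S4: √((-0.340·111.32)² + (1.086·70.35)²) = √(1432.53166 + 5836.97528) = 85.261 km
  → nearest: S4 (85.261 km)
Q2 at 49.701°N, 1.588°E:
  S2: √((0.704·111.32)² + (-0.067·70.35)²) = √(6141.74405 + 22.21661) = 78.511 km
  S3: √((0.556·111.32)² + (-2.156·70.35)²) = √(3830.85733 + 23005.18429) = 163.817 km
  S4: √((0.944·111.32)² + (-0.430·70.35)²) = √(11043.08421 + 915.09275) = 109.353 km
  → nearest: S2 (78.511 km)
Q3 at 52.313°N, 1.133°E:
  S2: √((-1.908·111.32)² + (0.388·70.35)²) = √(45113.14829 + 745.06070) = 214.145 km
  S3: √((-2.056·111.32)² + (-1.701·70.35)²) = √(52383.27126 + 14319.79599) = 258.269 km
  S4: √((-1.668·111.32)² + (0.025·70.35)²) = √(34477.71600 + 3.09320) = 185.690 km
  → nearest: S4 (185.690 km)
Q4 at 51.023°N, 1.644°E:
  S2: √((-0.618·111.32)² + (-0.123·70.35)²) = √(4732.85659 + 74.87527) = 69.338 km
  S3: √((-0.766·111.32)² + (-2.212·70.35)²) = √(7271.16391 + 24215.77924) = 177.446 km
  S4: √((-0.378·111.32)² + (-0.486·70.35)²) = √(1770.63887 + 1168.96294) = 54.218 km
  → nearest: S4 (54.218 km)
Q5 at 49.278°N, 2.319°E:
  S2: √((1.127·111.32)² + (-0.798·70.35)²) = √(15739.61943 + 3151.62100) = 137.445 km
  S3: √((0.979·111.32)² + (-2.887·70.35)²) = √(11877.13735 + 41249.79279) = 230.493 km
  S4: √((1.367·111.32)² + (-1.161·70.35)²) = √(23157.06019 + 6671.02615) = 172.708 km
  → nearest: S2 (137.445 km)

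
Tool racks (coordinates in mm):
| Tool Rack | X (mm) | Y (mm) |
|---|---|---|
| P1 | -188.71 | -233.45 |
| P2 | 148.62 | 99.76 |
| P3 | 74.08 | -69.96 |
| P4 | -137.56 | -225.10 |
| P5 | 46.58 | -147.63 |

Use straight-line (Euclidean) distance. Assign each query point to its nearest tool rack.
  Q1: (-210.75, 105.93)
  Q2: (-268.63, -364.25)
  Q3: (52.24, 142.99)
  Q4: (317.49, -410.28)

Q1 at (-210.75, 105.93):
  P1: 340.09 mm
  P2: 359.42 mm
  P3: 334.76 mm
  P4: 339.02 mm
  P5: 361.26 mm
  → nearest: P3 (334.76 mm)
Q2 at (-268.63, -364.25):
  P1: 153.28 mm
  P2: 624.02 mm
  P3: 451.73 mm
  P4: 191.16 mm
  P5: 382.47 mm
  → nearest: P1 (153.28 mm)
Q3 at (52.24, 142.99):
  P1: 446.95 mm
  P2: 105.63 mm
  P3: 214.07 mm
  P4: 414.14 mm
  P5: 290.68 mm
  → nearest: P2 (105.63 mm)
Q4 at (317.49, -410.28):
  P1: 536.20 mm
  P2: 537.27 mm
  P3: 418.41 mm
  P4: 491.29 mm
  P5: 377.33 mm
  → nearest: P5 (377.33 mm)

Q1→P3; Q2→P1; Q3→P2; Q4→P5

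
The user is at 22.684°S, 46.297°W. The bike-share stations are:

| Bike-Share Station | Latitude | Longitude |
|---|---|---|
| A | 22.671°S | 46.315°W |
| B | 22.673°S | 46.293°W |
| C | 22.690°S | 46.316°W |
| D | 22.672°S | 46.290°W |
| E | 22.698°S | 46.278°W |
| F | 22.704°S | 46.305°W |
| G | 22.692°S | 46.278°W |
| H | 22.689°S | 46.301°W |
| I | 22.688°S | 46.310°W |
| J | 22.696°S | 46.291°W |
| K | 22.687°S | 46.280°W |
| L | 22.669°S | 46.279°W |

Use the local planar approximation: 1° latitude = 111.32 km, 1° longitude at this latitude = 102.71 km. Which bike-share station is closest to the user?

H

Distances from 22.684°S, 46.297°W:
A: √((0.013·111.32)² + (-0.018·102.71)²) = √(2.09427 + 3.41799) = 2.348 km
B: √((0.011·111.32)² + (0.004·102.71)²) = √(1.49945 + 0.16879) = 1.292 km
C: √((-0.006·111.32)² + (-0.019·102.71)²) = √(0.44612 + 3.80831) = 2.063 km
D: √((0.012·111.32)² + (0.007·102.71)²) = √(1.78447 + 0.51692) = 1.517 km
E: √((-0.014·111.32)² + (0.019·102.71)²) = √(2.42886 + 3.80831) = 2.497 km
F: √((-0.020·111.32)² + (-0.008·102.71)²) = √(4.95686 + 0.67516) = 2.373 km
G: √((-0.008·111.32)² + (0.019·102.71)²) = √(0.79310 + 3.80831) = 2.145 km
H: √((-0.005·111.32)² + (-0.004·102.71)²) = √(0.30980 + 0.16879) = 0.692 km
I: √((-0.004·111.32)² + (-0.013·102.71)²) = √(0.19827 + 1.78284) = 1.408 km
J: √((-0.012·111.32)² + (0.006·102.71)²) = √(1.78447 + 0.37978) = 1.471 km
K: √((-0.003·111.32)² + (0.017·102.71)²) = √(0.11153 + 3.04876) = 1.778 km
L: √((0.015·111.32)² + (0.018·102.71)²) = √(2.78823 + 3.41799) = 2.491 km
Minimum: H at 0.692 km.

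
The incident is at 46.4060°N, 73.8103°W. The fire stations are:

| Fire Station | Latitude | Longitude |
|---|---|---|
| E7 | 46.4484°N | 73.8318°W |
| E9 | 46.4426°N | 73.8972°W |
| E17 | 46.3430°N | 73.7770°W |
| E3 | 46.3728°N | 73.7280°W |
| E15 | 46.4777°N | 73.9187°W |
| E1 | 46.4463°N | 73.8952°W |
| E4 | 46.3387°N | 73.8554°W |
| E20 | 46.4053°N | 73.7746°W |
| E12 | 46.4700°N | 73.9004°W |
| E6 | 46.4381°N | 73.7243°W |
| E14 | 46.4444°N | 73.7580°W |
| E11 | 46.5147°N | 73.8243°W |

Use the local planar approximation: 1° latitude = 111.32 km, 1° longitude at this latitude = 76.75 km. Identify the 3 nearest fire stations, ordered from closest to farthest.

E20, E7, E14

Distances from 46.4060°N, 73.8103°W:
E7: 5.0001 km
E9: 7.8156 km
E17: 7.4643 km
E3: 7.3183 km
E15: 11.5293 km
E1: 7.9111 km
E4: 8.2528 km
E20: 2.7411 km
E12: 9.9286 km
E6: 7.5057 km
E14: 5.8639 km
E11: 12.1481 km
Sorted: E20 (2.7411 km) < E7 (5.0001 km) < E14 (5.8639 km) < E3 (7.3183 km) < E17 (7.4643 km) < …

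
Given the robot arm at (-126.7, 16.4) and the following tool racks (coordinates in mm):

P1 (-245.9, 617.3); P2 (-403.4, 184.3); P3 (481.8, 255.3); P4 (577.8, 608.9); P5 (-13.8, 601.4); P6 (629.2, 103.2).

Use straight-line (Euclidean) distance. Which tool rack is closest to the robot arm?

Distances from (-126.7, 16.4):
P1: 612.6 mm
P2: 323.7 mm
P3: 653.7 mm
P4: 920.5 mm
P5: 595.8 mm
P6: 760.9 mm
Minimum: P2 at 323.7 mm.

P2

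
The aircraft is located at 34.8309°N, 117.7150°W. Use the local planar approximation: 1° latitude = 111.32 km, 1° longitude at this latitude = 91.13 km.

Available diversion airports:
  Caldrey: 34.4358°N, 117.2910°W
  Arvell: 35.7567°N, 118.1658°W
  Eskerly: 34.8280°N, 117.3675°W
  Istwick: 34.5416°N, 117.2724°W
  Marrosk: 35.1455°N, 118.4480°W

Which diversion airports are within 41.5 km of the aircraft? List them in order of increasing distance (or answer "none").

Distances from 34.8309°N, 117.7150°W:
Caldrey: 58.5444 km
Arvell: 110.9462 km
Eskerly: 31.6693 km
Istwick: 51.6139 km
Marrosk: 75.4222 km
Threshold 41.5 km: Eskerly (31.6693 km) is within range.

Eskerly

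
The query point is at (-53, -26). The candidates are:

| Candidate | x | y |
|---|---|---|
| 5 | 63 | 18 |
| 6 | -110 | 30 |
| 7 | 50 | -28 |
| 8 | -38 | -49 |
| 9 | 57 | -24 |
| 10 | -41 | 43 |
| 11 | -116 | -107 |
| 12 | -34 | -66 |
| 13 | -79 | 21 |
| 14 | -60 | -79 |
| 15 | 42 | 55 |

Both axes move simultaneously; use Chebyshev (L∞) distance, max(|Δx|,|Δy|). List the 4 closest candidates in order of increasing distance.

Distances from (-53, -26):
5: max(|116|, |44|) = 116
6: max(|-57|, |56|) = 57
7: max(|103|, |-2|) = 103
8: max(|15|, |-23|) = 23
9: max(|110|, |2|) = 110
10: max(|12|, |69|) = 69
11: max(|-63|, |-81|) = 81
12: max(|19|, |-40|) = 40
13: max(|-26|, |47|) = 47
14: max(|-7|, |-53|) = 53
15: max(|95|, |81|) = 95
Sorted: 8 (23) < 12 (40) < 13 (47) < 14 (53) < 6 (57) < 10 (69) < …

8, 12, 13, 14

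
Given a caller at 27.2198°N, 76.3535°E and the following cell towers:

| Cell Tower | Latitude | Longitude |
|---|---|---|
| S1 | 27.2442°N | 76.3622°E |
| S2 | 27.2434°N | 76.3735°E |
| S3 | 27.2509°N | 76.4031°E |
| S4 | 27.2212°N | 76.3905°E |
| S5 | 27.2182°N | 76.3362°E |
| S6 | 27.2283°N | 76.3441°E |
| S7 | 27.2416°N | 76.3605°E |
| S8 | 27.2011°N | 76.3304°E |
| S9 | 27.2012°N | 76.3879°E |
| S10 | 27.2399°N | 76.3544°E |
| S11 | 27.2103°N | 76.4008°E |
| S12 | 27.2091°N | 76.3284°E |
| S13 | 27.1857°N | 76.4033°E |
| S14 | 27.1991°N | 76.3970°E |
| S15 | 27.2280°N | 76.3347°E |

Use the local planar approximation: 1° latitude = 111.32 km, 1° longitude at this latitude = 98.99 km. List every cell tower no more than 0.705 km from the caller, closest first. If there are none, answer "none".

Distances from 27.2198°N, 76.3535°E:
S1: √((0.0244·111.32)² + (0.0087·98.99)²) = √(7.377786 + 0.741688) = 2.8495 km
S2: √((0.0236·111.32)² + (0.0200·98.99)²) = √(6.901928 + 3.919608) = 3.2896 km
S3: √((0.0311·111.32)² + (0.0496·98.99)²) = √(11.985804 + 24.107157) = 6.0077 km
S4: √((0.0014·111.32)² + (0.0370·98.99)²) = √(0.024289 + 13.414859) = 3.6659 km
S5: √((-0.0016·111.32)² + (-0.0173·98.99)²) = √(0.031724 + 2.932749) = 1.7218 km
S6: √((0.0085·111.32)² + (-0.0094·98.99)²) = √(0.895332 + 0.865841) = 1.3271 km
S7: √((0.0218·111.32)² + (0.0070·98.99)²) = √(5.889242 + 0.480152) = 2.5238 km
S8: √((-0.0187·111.32)² + (-0.0231·98.99)²) = √(4.333408 + 5.228855) = 3.0923 km
S9: √((-0.0186·111.32)² + (0.0344·98.99)²) = √(4.287186 + 11.595768) = 3.9853 km
S10: √((0.0201·111.32)² + (0.0009·98.99)²) = √(5.006549 + 0.007937) = 2.2393 km
S11: √((-0.0095·111.32)² + (0.0473·98.99)²) = √(1.118391 + 21.923250) = 4.8002 km
S12: √((-0.0107·111.32)² + (-0.0251·98.99)²) = √(1.418776 + 6.173481) = 2.7554 km
S13: √((-0.0341·111.32)² + (0.0498·98.99)²) = √(14.409707 + 24.301962) = 6.2219 km
S14: √((-0.0207·111.32)² + (0.0435·98.99)²) = √(5.309909 + 18.542196) = 4.8839 km
S15: √((0.0082·111.32)² + (-0.0188·98.99)²) = √(0.833248 + 3.463366) = 2.0728 km
Threshold 0.705 km: none within range.

none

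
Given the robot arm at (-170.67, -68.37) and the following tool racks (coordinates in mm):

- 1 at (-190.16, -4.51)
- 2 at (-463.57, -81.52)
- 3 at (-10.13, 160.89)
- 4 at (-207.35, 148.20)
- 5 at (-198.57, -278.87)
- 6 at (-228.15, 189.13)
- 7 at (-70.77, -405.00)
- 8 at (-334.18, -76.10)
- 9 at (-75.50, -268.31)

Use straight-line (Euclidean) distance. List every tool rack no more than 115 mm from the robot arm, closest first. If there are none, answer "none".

1

Distances from (-170.67, -68.37):
1: 66.77 mm
2: 293.20 mm
3: 279.88 mm
4: 219.65 mm
5: 212.34 mm
6: 263.84 mm
7: 351.14 mm
8: 163.69 mm
9: 221.43 mm
Threshold 115 mm: 1 (66.77 mm) is within range.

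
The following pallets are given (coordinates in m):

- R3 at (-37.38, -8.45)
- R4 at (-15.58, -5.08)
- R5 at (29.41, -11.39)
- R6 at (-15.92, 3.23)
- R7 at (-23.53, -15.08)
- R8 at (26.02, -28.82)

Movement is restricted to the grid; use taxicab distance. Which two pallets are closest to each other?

R4 and R6

Pairwise distances:
R3–R4: 25.17 m
R3–R5: 69.73 m
R3–R6: 33.14 m
R3–R7: 20.48 m
R3–R8: 83.77 m
R4–R5: 51.30 m
R4–R6: 8.65 m
R4–R7: 17.95 m
R4–R8: 65.34 m
R5–R6: 59.95 m
R5–R7: 56.63 m
R5–R8: 20.82 m
R6–R7: 25.92 m
R6–R8: 73.99 m
R7–R8: 63.29 m
Closest pair: R4–R6 at 8.65 m.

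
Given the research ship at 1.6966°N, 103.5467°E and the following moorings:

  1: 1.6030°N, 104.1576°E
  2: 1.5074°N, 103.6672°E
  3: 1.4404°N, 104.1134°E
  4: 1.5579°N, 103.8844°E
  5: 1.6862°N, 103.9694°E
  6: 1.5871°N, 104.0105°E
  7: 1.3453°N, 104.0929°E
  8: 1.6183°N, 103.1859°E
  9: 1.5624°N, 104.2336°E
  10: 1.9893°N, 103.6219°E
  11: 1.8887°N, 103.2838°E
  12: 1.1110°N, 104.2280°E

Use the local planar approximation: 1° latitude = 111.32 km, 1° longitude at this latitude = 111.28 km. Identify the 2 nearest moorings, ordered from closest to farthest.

2, 10

Distances from 1.6966°N, 103.5467°E:
1: 68.7748 km
2: 24.9681 km
3: 69.2117 km
4: 40.6275 km
5: 47.0523 km
6: 53.0316 km
7: 72.2750 km
8: 41.0851 km
9: 77.8844 km
10: 33.6408 km
11: 36.2379 km
12: 99.9876 km
Sorted: 2 (24.9681 km) < 10 (33.6408 km) < 11 (36.2379 km) < 4 (40.6275 km) < …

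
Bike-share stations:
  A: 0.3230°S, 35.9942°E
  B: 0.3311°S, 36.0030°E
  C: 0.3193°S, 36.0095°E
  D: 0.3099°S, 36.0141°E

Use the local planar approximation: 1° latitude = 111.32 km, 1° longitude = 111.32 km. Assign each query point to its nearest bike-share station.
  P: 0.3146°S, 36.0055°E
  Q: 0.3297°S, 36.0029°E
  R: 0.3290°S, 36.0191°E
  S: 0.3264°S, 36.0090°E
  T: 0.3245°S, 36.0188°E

P at 0.3146°S, 36.0055°E:
  A: √((-0.0084·111.32)² + (-0.0113·111.32)²) = √(0.874390 + 1.582353) = 1.5674 km
  B: √((-0.0165·111.32)² + (-0.0025·111.32)²) = √(3.373761 + 0.077451) = 1.8577 km
  C: √((-0.0047·111.32)² + (0.0040·111.32)²) = √(0.273742 + 0.198274) = 0.6870 km
  D: √((0.0047·111.32)² + (0.0086·111.32)²) = √(0.273742 + 0.916523) = 1.0910 km
  → nearest: C (0.6870 km)
Q at 0.3297°S, 36.0029°E:
  A: √((0.0067·111.32)² + (-0.0087·111.32)²) = √(0.556283 + 0.937961) = 1.2224 km
  B: √((-0.0014·111.32)² + (0.0001·111.32)²) = √(0.024289 + 0.000124) = 0.1562 km
  C: √((0.0104·111.32)² + (0.0066·111.32)²) = √(1.340334 + 0.539802) = 1.3712 km
  D: √((0.0198·111.32)² + (0.0112·111.32)²) = √(4.858216 + 1.554470) = 2.5323 km
  → nearest: B (0.1562 km)
R at 0.3290°S, 36.0191°E:
  A: √((0.0060·111.32)² + (-0.0249·111.32)²) = √(0.446117 + 7.683252) = 2.8512 km
  B: √((-0.0021·111.32)² + (-0.0161·111.32)²) = √(0.054649 + 3.212167) = 1.8074 km
  C: √((0.0097·111.32)² + (-0.0096·111.32)²) = √(1.165977 + 1.142060) = 1.5192 km
  D: √((0.0191·111.32)² + (-0.0050·111.32)²) = √(4.520777 + 0.309804) = 2.1979 km
  → nearest: C (1.5192 km)
S at 0.3264°S, 36.0090°E:
  A: √((0.0034·111.32)² + (-0.0148·111.32)²) = √(0.143253 + 2.714375) = 1.6905 km
  B: √((-0.0047·111.32)² + (-0.0060·111.32)²) = √(0.273742 + 0.446117) = 0.8484 km
  C: √((0.0071·111.32)² + (0.0005·111.32)²) = √(0.624688 + 0.003098) = 0.7923 km
  D: √((0.0165·111.32)² + (0.0051·111.32)²) = √(3.373761 + 0.322320) = 1.9225 km
  → nearest: C (0.7923 km)
T at 0.3245°S, 36.0188°E:
  A: √((0.0015·111.32)² + (-0.0246·111.32)²) = √(0.027882 + 7.499229) = 2.7436 km
  B: √((-0.0066·111.32)² + (-0.0158·111.32)²) = √(0.539802 + 3.093574) = 1.9061 km
  C: √((0.0052·111.32)² + (-0.0093·111.32)²) = √(0.335084 + 1.071796) = 1.1861 km
  D: √((0.0146·111.32)² + (-0.0047·111.32)²) = √(2.641509 + 0.273742) = 1.7074 km
  → nearest: C (1.1861 km)

P→C; Q→B; R→C; S→C; T→C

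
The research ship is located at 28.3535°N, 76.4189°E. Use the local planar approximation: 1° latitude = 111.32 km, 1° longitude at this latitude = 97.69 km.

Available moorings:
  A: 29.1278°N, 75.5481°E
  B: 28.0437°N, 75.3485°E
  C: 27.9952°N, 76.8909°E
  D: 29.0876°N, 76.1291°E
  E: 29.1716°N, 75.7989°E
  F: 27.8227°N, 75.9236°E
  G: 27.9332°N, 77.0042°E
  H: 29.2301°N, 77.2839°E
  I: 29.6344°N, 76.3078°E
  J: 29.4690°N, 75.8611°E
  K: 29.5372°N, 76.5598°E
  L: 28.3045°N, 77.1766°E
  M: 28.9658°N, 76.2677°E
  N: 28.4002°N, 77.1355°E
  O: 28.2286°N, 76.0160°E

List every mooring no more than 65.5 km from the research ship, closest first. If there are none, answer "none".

O, C

Distances from 28.3535°N, 76.4189°E:
A: √((0.7743·111.32)² + (-0.8708·97.69)²) = √(7429.591127 + 7236.641526) = 121.1042 km
B: √((-0.3098·111.32)² + (-1.0704·97.69)²) = √(1189.348755 + 10934.336124) = 110.1076 km
C: √((-0.3583·111.32)² + (0.4720·97.69)²) = √(1590.889486 + 2126.102590) = 60.9671 km
D: √((0.7341·111.32)² + (-0.2898·97.69)²) = √(6678.160361 + 801.487921) = 86.4850 km
E: √((0.8181·111.32)² + (-0.6200·97.69)²) = √(8293.907370 + 3668.458397) = 109.3726 km
F: √((-0.5308·111.32)² + (-0.4953·97.69)²) = √(3491.469268 + 2341.191158) = 76.3719 km
G: √((-0.4203·111.32)² + (0.5853·97.69)²) = √(2189.097855 + 3269.318767) = 73.8811 km
H: √((0.8766·111.32)² + (0.8650·97.69)²) = √(9522.463748 + 7140.562653) = 129.0853 km
I: √((1.2809·111.32)² + (-0.1111·97.69)²) = √(20331.847642 + 117.795402) = 143.0022 km
J: √((1.1155·111.32)² + (-0.5578·97.69)²) = √(15420.041572 + 2969.321611) = 135.6074 km
K: √((1.1837·111.32)² + (0.1409·97.69)²) = √(17363.196914 + 189.462038) = 132.4864 km
L: √((-0.0490·111.32)² + (0.7577·97.69)²) = √(29.753534 + 5478.917913) = 74.2204 km
M: √((0.6123·111.32)² + (-0.1512·97.69)²) = √(4645.954093 + 218.174406) = 69.7433 km
N: √((0.0467·111.32)² + (0.7166·97.69)²) = √(27.025899 + 4900.651582) = 70.1974 km
O: √((-0.1249·111.32)² + (-0.4029·97.69)²) = √(193.317545 + 1549.154575) = 41.7429 km
Threshold 65.5 km: O (41.7429 km), C (60.9671 km) are within range.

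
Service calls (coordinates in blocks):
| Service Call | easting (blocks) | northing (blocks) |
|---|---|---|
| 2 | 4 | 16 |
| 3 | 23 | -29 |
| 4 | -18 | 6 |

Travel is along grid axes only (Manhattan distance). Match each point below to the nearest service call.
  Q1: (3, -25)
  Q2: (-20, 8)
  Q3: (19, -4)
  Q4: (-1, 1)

Q1→3; Q2→4; Q3→3; Q4→2

Q1 at (3, -25):
  2: 42 blocks
  3: 24 blocks
  4: 52 blocks
  → nearest: 3 (24 blocks)
Q2 at (-20, 8):
  2: 32 blocks
  3: 80 blocks
  4: 4 blocks
  → nearest: 4 (4 blocks)
Q3 at (19, -4):
  2: 35 blocks
  3: 29 blocks
  4: 47 blocks
  → nearest: 3 (29 blocks)
Q4 at (-1, 1):
  2: 20 blocks
  3: 54 blocks
  4: 22 blocks
  → nearest: 2 (20 blocks)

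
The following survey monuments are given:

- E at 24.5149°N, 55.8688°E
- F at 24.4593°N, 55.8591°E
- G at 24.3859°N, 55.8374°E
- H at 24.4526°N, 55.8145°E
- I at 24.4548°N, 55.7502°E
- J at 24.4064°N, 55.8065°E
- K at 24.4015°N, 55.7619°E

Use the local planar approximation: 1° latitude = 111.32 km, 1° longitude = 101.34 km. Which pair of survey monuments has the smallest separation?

Pairwise distances:
E–F: √((-0.0556·111.32)² + (-0.0097·101.34)²) = √(38.308573 + 0.966285) = 6.2670 km
E–G: √((-0.1290·111.32)² + (-0.0314·101.34)²) = √(206.217642 + 10.125608) = 14.7086 km
E–H: √((-0.0623·111.32)² + (-0.0543·101.34)²) = √(48.097498 + 30.280390) = 8.8531 km
E–I: √((-0.0601·111.32)² + (-0.1186·101.34)²) = √(44.760542 + 144.454534) = 13.7555 km
E–J: √((-0.1085·111.32)² + (-0.0623·101.34)²) = √(145.883398 + 39.860055) = 13.6288 km
E–K: √((-0.1134·111.32)² + (-0.1069·101.34)²) = √(159.357499 + 117.359219) = 16.6348 km
F–G: √((-0.0734·111.32)² + (-0.0217·101.34)²) = √(66.763411 + 4.835944) = 8.4616 km
F–H: √((-0.0067·111.32)² + (-0.0446·101.34)²) = √(0.556283 + 20.428267) = 4.5809 km
F–I: √((-0.0045·111.32)² + (-0.1089·101.34)²) = √(0.250941 + 121.791663) = 11.0473 km
F–J: √((-0.0529·111.32)² + (-0.0526·101.34)²) = √(34.678295 + 28.414060) = 7.9431 km
F–K: √((-0.0578·111.32)² + (-0.0972·101.34)²) = √(41.400165 + 97.027386) = 11.7655 km
G–H: √((0.0667·111.32)² + (-0.0229·101.34)²) = √(55.131278 + 5.385584) = 7.7793 km
G–I: √((0.0689·111.32)² + (-0.0872·101.34)²) = √(58.828102 + 78.089883) = 11.7012 km
G–J: √((0.0205·111.32)² + (-0.0309·101.34)²) = √(5.207798 + 9.805704) = 3.8747 km
G–K: √((0.0156·111.32)² + (-0.0755·101.34)²) = √(3.015752 + 58.540402) = 7.8458 km
H–I: √((0.0022·111.32)² + (-0.0643·101.34)²) = √(0.059978 + 42.460367) = 6.5208 km
H–J: √((-0.0462·111.32)² + (-0.0080·101.34)²) = √(26.450284 + 0.657267) = 5.2065 km
H–K: √((-0.0511·111.32)² + (-0.0526·101.34)²) = √(32.358486 + 28.414060) = 7.7957 km
I–J: √((-0.0484·111.32)² + (0.0563·101.34)²) = √(29.029337 + 32.552068) = 7.8474 km
I–K: √((-0.0533·111.32)² + (0.0117·101.34)²) = √(35.204713 + 1.405832) = 6.0507 km
J–K: √((-0.0049·111.32)² + (-0.0446·101.34)²) = √(0.297535 + 20.428267) = 4.5526 km
Closest pair: G–J at 3.8747 km.

G and J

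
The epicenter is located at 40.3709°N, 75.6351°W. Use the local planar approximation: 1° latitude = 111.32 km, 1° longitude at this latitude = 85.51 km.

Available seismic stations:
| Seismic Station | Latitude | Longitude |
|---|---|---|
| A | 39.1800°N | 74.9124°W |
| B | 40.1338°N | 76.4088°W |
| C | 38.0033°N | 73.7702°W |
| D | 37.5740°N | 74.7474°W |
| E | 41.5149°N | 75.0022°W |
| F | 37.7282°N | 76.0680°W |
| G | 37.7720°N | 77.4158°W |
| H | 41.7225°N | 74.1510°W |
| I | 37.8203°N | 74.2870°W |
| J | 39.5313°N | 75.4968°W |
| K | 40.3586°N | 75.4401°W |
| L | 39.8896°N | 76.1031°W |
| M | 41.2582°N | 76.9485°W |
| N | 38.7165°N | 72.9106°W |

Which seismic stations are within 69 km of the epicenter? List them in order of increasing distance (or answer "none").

K, L

Distances from 40.3709°N, 75.6351°W:
A: √((-1.1909·111.32)² + (0.7227·85.51)²) = √(17575.066859 + 3819.002321) = 146.2671 km
B: √((-0.2371·111.32)² + (-0.7737·85.51)²) = √(696.641758 + 4377.024793) = 71.2297 km
C: √((-2.3676·111.32)² + (1.8649·85.51)²) = √(69464.523013 + 25429.915131) = 308.0494 km
D: √((-2.7969·111.32)² + (0.8877·85.51)²) = √(96939.387912 + 5761.907111) = 320.4704 km
E: √((1.1440·111.32)² + (0.6329·85.51)²) = √(16218.042876 + 2928.896359) = 138.3725 km
F: √((-2.6427·111.32)² + (-0.4329·85.51)²) = √(86545.028392 + 1370.278945) = 296.5052 km
G: √((-2.5989·111.32)² + (-1.7807·85.51)²) = √(83700.014564 + 23185.439368) = 326.9334 km
H: √((1.3516·111.32)² + (1.4841·85.51)²) = √(22638.245303 + 16104.978265) = 196.8330 km
I: √((-2.5506·111.32)² + (1.3481·85.51)²) = √(80617.830373 + 13288.563323) = 306.4415 km
J: √((-0.8396·111.32)² + (0.1383·85.51)²) = √(8735.570140 + 139.855057) = 94.2095 km
K: √((-0.0123·111.32)² + (0.1950·85.51)²) = √(1.874807 + 278.037283) = 16.7306 km
L: √((-0.4813·111.32)² + (-0.4680·85.51)²) = √(2870.635945 + 1601.494749) = 66.8740 km
M: √((0.8873·111.32)² + (-1.3134·85.51)²) = √(9756.349697 + 12613.274194) = 149.5648 km
N: √((-1.6544·111.32)² + (2.7245·85.51)²) = √(33917.781504 + 54275.950454) = 296.9743 km
Threshold 69 km: K (16.7306 km), L (66.8740 km) are within range.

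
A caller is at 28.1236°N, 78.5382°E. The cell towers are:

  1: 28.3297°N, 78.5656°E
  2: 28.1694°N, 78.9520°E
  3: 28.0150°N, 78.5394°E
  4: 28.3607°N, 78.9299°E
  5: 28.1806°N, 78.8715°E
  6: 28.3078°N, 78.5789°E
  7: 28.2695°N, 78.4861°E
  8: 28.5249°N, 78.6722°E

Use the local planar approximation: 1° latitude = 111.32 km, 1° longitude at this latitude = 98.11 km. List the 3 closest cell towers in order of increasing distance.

Distances from 28.1236°N, 78.5382°E:
1: √((0.2061·111.32)² + (0.0274·98.11)²) = √(526.383635 + 7.226495) = 23.1000 km
2: √((0.0458·111.32)² + (0.4138·98.11)²) = √(25.994254 + 1648.190946) = 40.9168 km
3: √((-0.1086·111.32)² + (0.0012·98.11)²) = √(146.152432 + 0.013861) = 12.0899 km
4: √((0.2371·111.32)² + (0.3917·98.11)²) = √(696.641758 + 1476.840843) = 46.6206 km
5: √((0.0570·111.32)² + (0.3333·98.11)²) = √(40.262071 + 1069.294120) = 33.3100 km
6: √((0.1842·111.32)² + (0.0407·98.11)²) = √(420.460930 + 15.944664) = 20.8903 km
7: √((0.1459·111.32)² + (-0.0521·98.11)²) = √(263.789181 + 26.127749) = 17.0269 km
8: √((0.4013·111.32)² + (0.1340·98.11)²) = √(1995.651555 + 172.836773) = 46.5670 km
Sorted: 3 (12.0899 km) < 7 (17.0269 km) < 6 (20.8903 km) < 1 (23.1000 km) < 5 (33.3100 km) < …

3, 7, 6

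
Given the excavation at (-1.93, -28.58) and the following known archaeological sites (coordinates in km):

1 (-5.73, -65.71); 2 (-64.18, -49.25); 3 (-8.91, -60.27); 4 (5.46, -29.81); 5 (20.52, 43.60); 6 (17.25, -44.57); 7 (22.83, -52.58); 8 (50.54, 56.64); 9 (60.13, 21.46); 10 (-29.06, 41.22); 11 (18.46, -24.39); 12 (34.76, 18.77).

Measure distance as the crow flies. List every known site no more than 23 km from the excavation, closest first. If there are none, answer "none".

Distances from (-1.93, -28.58):
1: √((-3.80)² + (-37.13)²) = √(14.4400 + 1378.6369) = 37.32 km
2: √((-62.25)² + (-20.67)²) = √(3875.0625 + 427.2489) = 65.59 km
3: √((-6.98)² + (-31.69)²) = √(48.7204 + 1004.2561) = 32.45 km
4: √((7.39)² + (-1.23)²) = √(54.6121 + 1.5129) = 7.49 km
5: √((22.45)² + (72.18)²) = √(504.0025 + 5209.9524) = 75.59 km
6: √((19.18)² + (-15.99)²) = √(367.8724 + 255.6801) = 24.97 km
7: √((24.76)² + (-24.00)²) = √(613.0576 + 576.0000) = 34.48 km
8: √((52.47)² + (85.22)²) = √(2753.1009 + 7262.4484) = 100.08 km
9: √((62.06)² + (50.04)²) = √(3851.4436 + 2504.0016) = 79.72 km
10: √((-27.13)² + (69.80)²) = √(736.0369 + 4872.0400) = 74.89 km
11: √((20.39)² + (4.19)²) = √(415.7521 + 17.5561) = 20.82 km
12: √((36.69)² + (47.35)²) = √(1346.1561 + 2242.0225) = 59.90 km
Threshold 23 km: 4 (7.49 km), 11 (20.82 km) are within range.

4, 11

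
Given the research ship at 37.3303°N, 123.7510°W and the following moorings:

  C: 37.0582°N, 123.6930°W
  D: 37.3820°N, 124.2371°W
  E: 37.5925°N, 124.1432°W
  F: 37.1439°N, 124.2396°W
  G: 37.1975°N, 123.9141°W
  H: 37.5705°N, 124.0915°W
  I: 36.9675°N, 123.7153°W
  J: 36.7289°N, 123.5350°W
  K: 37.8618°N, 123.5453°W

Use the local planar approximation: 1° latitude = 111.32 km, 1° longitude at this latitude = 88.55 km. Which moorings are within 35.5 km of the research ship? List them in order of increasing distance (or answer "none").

Distances from 37.3303°N, 123.7510°W:
C: √((-0.2721·111.32)² + (0.0580·88.55)²) = √(917.494520 + 26.377469) = 30.7225 km
D: √((0.0517·111.32)² + (-0.4861·88.55)²) = √(33.122833 + 1852.799280) = 43.4272 km
E: √((0.2622·111.32)² + (-0.3922·88.55)²) = √(851.945415 + 1206.124973) = 45.3660 km
F: √((-0.1864·111.32)² + (-0.4886·88.55)²) = √(430.564492 + 1871.906086) = 47.9841 km
G: √((-0.1328·111.32)² + (-0.1631·88.55)²) = √(218.545841 + 208.585951) = 20.6672 km
H: √((0.2402·111.32)² + (-0.3405·88.55)²) = √(714.977544 + 909.099384) = 40.2998 km
I: √((-0.3628·111.32)² + (0.0357·88.55)²) = √(1631.101369 + 9.993407) = 40.5104 km
J: √((-0.6014·111.32)² + (0.2160·88.55)²) = √(4482.014352 + 365.834478) = 69.6265 km
K: √((0.5315·111.32)² + (0.2057·88.55)²) = √(3500.684189 + 331.776571) = 61.9069 km
Threshold 35.5 km: G (20.6672 km), C (30.7225 km) are within range.

G, C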